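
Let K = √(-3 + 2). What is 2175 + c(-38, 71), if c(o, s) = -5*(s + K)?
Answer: 1820 - 5*I ≈ 1820.0 - 5.0*I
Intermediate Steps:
K = I (K = √(-1) = I ≈ 1.0*I)
c(o, s) = -5*I - 5*s (c(o, s) = -5*(s + I) = -5*(I + s) = -5*I - 5*s)
2175 + c(-38, 71) = 2175 + (-5*I - 5*71) = 2175 + (-5*I - 355) = 2175 + (-355 - 5*I) = 1820 - 5*I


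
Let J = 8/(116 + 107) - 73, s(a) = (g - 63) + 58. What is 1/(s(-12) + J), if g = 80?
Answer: 223/454 ≈ 0.49119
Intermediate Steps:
s(a) = 75 (s(a) = (80 - 63) + 58 = 17 + 58 = 75)
J = -16271/223 (J = 8/223 - 73 = -16271/223 ≈ -72.964)
1/(s(-12) + J) = 1/(75 - 16271/223) = 1/(454/223) = 223/454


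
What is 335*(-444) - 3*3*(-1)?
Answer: -148731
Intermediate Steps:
335*(-444) - 3*3*(-1) = -148740 - 9*(-1) = -148740 + 9 = -148731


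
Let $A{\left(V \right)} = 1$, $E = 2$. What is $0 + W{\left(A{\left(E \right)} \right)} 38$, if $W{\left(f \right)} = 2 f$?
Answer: $76$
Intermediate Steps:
$0 + W{\left(A{\left(E \right)} \right)} 38 = 0 + 2 \cdot 1 \cdot 38 = 0 + 2 \cdot 38 = 0 + 76 = 76$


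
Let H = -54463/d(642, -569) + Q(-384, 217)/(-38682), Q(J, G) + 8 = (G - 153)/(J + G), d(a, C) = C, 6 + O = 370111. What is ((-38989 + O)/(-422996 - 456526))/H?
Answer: -14489004225114/3683794169877101 ≈ -0.0039332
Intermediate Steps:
O = 370105 (O = -6 + 370111 = 370105)
Q(J, G) = -8 + (-153 + G)/(G + J) (Q(J, G) = -8 + (G - 153)/(J + G) = -8 + (-153 + G)/(G + J))
H = 25130428823/262548549 (H = -54463/(-569) + ((-153 - 8*(-384) - 7*217)/(217 - 384))/(-38682) = -54463*(-1/569) + ((-153 + 3072 - 1519)/(-167))*(-1/38682) = 54463/569 - 1/167*1400*(-1/38682) = 54463/569 - 1400/167*(-1/38682) = 54463/569 + 100/461421 = 25130428823/262548549 ≈ 95.717)
((-38989 + O)/(-422996 - 456526))/H = ((-38989 + 370105)/(-422996 - 456526))/(25130428823/262548549) = (331116/(-879522))*(262548549/25130428823) = (331116*(-1/879522))*(262548549/25130428823) = -55186/146587*262548549/25130428823 = -14489004225114/3683794169877101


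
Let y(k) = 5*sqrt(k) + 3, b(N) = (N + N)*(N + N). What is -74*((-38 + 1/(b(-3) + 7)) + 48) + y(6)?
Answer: -31765/43 + 5*sqrt(6) ≈ -726.47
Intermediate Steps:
b(N) = 4*N**2 (b(N) = (2*N)*(2*N) = 4*N**2)
y(k) = 3 + 5*sqrt(k)
-74*((-38 + 1/(b(-3) + 7)) + 48) + y(6) = -74*((-38 + 1/(4*(-3)**2 + 7)) + 48) + (3 + 5*sqrt(6)) = -74*((-38 + 1/(4*9 + 7)) + 48) + (3 + 5*sqrt(6)) = -74*((-38 + 1/(36 + 7)) + 48) + (3 + 5*sqrt(6)) = -74*((-38 + 1/43) + 48) + (3 + 5*sqrt(6)) = -74*(-1633/43 + 48) + (3 + 5*sqrt(6)) = -74*431/43 + (3 + 5*sqrt(6)) = -31894/43 + (3 + 5*sqrt(6)) = -31765/43 + 5*sqrt(6)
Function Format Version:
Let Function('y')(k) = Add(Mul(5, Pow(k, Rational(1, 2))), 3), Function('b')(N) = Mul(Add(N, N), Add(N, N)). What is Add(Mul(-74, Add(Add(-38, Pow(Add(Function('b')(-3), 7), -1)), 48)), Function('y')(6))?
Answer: Add(Rational(-31765, 43), Mul(5, Pow(6, Rational(1, 2)))) ≈ -726.47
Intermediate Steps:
Function('b')(N) = Mul(4, Pow(N, 2)) (Function('b')(N) = Mul(Mul(2, N), Mul(2, N)) = Mul(4, Pow(N, 2)))
Function('y')(k) = Add(3, Mul(5, Pow(k, Rational(1, 2))))
Add(Mul(-74, Add(Add(-38, Pow(Add(Function('b')(-3), 7), -1)), 48)), Function('y')(6)) = Add(Mul(-74, Add(Add(-38, Pow(Add(Mul(4, Pow(-3, 2)), 7), -1)), 48)), Add(3, Mul(5, Pow(6, Rational(1, 2))))) = Add(Mul(-74, Add(Add(-38, Pow(Add(Mul(4, 9), 7), -1)), 48)), Add(3, Mul(5, Pow(6, Rational(1, 2))))) = Add(Mul(-74, Add(Add(-38, Pow(Add(36, 7), -1)), 48)), Add(3, Mul(5, Pow(6, Rational(1, 2))))) = Add(Mul(-74, Add(Add(-38, Pow(43, -1)), 48)), Add(3, Mul(5, Pow(6, Rational(1, 2))))) = Add(Mul(-74, Add(Add(-38, Rational(1, 43)), 48)), Add(3, Mul(5, Pow(6, Rational(1, 2))))) = Add(Mul(-74, Add(Rational(-1633, 43), 48)), Add(3, Mul(5, Pow(6, Rational(1, 2))))) = Add(Mul(-74, Rational(431, 43)), Add(3, Mul(5, Pow(6, Rational(1, 2))))) = Add(Rational(-31894, 43), Add(3, Mul(5, Pow(6, Rational(1, 2))))) = Add(Rational(-31765, 43), Mul(5, Pow(6, Rational(1, 2))))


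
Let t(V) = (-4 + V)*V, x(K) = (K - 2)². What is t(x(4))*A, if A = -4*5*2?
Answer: 0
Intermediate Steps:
x(K) = (-2 + K)²
t(V) = V*(-4 + V)
A = -40 (A = -20*2 = -40)
t(x(4))*A = ((-2 + 4)²*(-4 + (-2 + 4)²))*(-40) = (2²*(-4 + 2²))*(-40) = (4*(-4 + 4))*(-40) = (4*0)*(-40) = 0*(-40) = 0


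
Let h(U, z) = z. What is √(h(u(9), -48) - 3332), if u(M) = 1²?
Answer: 26*I*√5 ≈ 58.138*I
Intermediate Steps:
u(M) = 1
√(h(u(9), -48) - 3332) = √(-48 - 3332) = √(-3380) = 26*I*√5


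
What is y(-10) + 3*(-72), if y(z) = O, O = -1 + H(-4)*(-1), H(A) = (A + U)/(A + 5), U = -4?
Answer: -209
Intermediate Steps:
H(A) = (-4 + A)/(5 + A) (H(A) = (A - 4)/(A + 5) = (-4 + A)/(5 + A))
O = 7 (O = -1 + ((-4 - 4)/(5 - 4))*(-1) = -1 + (-8/1)*(-1) = -1 + (1*(-8))*(-1) = -1 - 8*(-1) = -1 + 8 = 7)
y(z) = 7
y(-10) + 3*(-72) = 7 + 3*(-72) = 7 - 216 = -209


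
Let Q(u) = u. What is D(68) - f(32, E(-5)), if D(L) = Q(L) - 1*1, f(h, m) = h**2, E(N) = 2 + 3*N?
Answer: -957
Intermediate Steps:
D(L) = -1 + L (D(L) = L - 1*1 = L - 1 = -1 + L)
D(68) - f(32, E(-5)) = (-1 + 68) - 1*32**2 = 67 - 1*1024 = 67 - 1024 = -957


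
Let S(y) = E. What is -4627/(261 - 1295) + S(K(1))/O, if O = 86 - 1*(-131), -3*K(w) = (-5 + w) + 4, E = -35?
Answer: 138267/32054 ≈ 4.3136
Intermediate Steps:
K(w) = ⅓ - w/3 (K(w) = -((-5 + w) + 4)/3 = -(-1 + w)/3 = ⅓ - w/3)
S(y) = -35
O = 217 (O = 86 + 131 = 217)
-4627/(261 - 1295) + S(K(1))/O = -4627/(261 - 1295) - 35/217 = -4627/(-1034) - 35*1/217 = -4627*(-1/1034) - 5/31 = 4627/1034 - 5/31 = 138267/32054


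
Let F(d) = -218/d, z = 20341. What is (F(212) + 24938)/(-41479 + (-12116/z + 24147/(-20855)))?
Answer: -160189494764435/266463026282016 ≈ -0.60117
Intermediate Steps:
(F(212) + 24938)/(-41479 + (-12116/z + 24147/(-20855))) = (-218/212 + 24938)/(-41479 + (-12116/20341 + 24147/(-20855))) = (-218*1/212 + 24938)/(-41479 + (-12116*1/20341 + 24147*(-1/20855))) = (-109/106 + 24938)/(-41479 + (-12116/20341 - 24147/20855)) = 2643319/(106*(-41479 - 743853307/424211555)) = 2643319/(106*(-17596614943152/424211555)) = (2643319/106)*(-424211555/17596614943152) = -160189494764435/266463026282016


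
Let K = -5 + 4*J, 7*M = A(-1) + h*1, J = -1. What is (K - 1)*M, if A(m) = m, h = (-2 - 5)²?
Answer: -480/7 ≈ -68.571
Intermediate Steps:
h = 49 (h = (-7)² = 49)
M = 48/7 (M = (-1 + 49*1)/7 = (-1 + 49)/7 = (⅐)*48 = 48/7 ≈ 6.8571)
K = -9 (K = -5 + 4*(-1) = -5 - 4 = -9)
(K - 1)*M = (-9 - 1)*(48/7) = -10*48/7 = -480/7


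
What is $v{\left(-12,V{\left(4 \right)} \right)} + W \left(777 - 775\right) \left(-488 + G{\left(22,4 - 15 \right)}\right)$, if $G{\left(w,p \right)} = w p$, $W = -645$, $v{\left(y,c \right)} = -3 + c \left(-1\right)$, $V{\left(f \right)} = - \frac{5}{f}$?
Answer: $\frac{3766793}{4} \approx 9.417 \cdot 10^{5}$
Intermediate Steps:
$v{\left(y,c \right)} = -3 - c$
$G{\left(w,p \right)} = p w$
$v{\left(-12,V{\left(4 \right)} \right)} + W \left(777 - 775\right) \left(-488 + G{\left(22,4 - 15 \right)}\right) = \left(-3 - - \frac{5}{4}\right) - 645 \left(777 - 775\right) \left(-488 + \left(4 - 15\right) 22\right) = \left(-3 - \left(-5\right) \frac{1}{4}\right) - 645 \cdot 2 \left(-488 + \left(4 - 15\right) 22\right) = \left(-3 - - \frac{5}{4}\right) - 645 \cdot 2 \left(-488 - 242\right) = \left(-3 + \frac{5}{4}\right) - 645 \cdot 2 \left(-488 - 242\right) = - \frac{7}{4} - 645 \cdot 2 \left(-730\right) = - \frac{7}{4} - -941700 = - \frac{7}{4} + 941700 = \frac{3766793}{4}$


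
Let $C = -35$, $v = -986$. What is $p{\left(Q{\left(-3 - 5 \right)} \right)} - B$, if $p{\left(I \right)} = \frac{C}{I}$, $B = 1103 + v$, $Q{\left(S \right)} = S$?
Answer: $- \frac{901}{8} \approx -112.63$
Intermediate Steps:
$B = 117$ ($B = 1103 - 986 = 117$)
$p{\left(I \right)} = - \frac{35}{I}$
$p{\left(Q{\left(-3 - 5 \right)} \right)} - B = - \frac{35}{-3 - 5} - 117 = - \frac{35}{-8} - 117 = \left(-35\right) \left(- \frac{1}{8}\right) - 117 = \frac{35}{8} - 117 = - \frac{901}{8}$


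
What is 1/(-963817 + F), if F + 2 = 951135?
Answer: -1/12684 ≈ -7.8839e-5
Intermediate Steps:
F = 951133 (F = -2 + 951135 = 951133)
1/(-963817 + F) = 1/(-963817 + 951133) = 1/(-12684) = -1/12684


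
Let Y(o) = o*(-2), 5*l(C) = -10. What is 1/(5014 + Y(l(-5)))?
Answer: 1/5018 ≈ 0.00019928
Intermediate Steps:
l(C) = -2 (l(C) = (⅕)*(-10) = -2)
Y(o) = -2*o
1/(5014 + Y(l(-5))) = 1/(5014 - 2*(-2)) = 1/(5014 + 4) = 1/5018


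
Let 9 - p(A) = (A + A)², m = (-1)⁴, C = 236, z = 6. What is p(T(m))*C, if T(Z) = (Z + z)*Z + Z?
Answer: -58292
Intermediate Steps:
m = 1
T(Z) = Z + Z*(6 + Z) (T(Z) = (Z + 6)*Z + Z = (6 + Z)*Z + Z = Z*(6 + Z) + Z = Z + Z*(6 + Z))
p(A) = 9 - 4*A² (p(A) = 9 - (A + A)² = 9 - (2*A)² = 9 - 4*A²)
p(T(m))*C = (9 - 4*(7 + 1)²)*236 = (9 - 4*(1*8)²)*236 = (9 - 4*8²)*236 = (9 - 4*64)*236 = (9 - 256)*236 = -247*236 = -58292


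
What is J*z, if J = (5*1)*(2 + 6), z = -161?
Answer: -6440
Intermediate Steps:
J = 40 (J = 5*8 = 40)
J*z = 40*(-161) = -6440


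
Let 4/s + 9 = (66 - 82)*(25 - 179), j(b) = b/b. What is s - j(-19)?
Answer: -2451/2455 ≈ -0.99837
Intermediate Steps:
j(b) = 1
s = 4/2455 (s = 4/(-9 + (66 - 82)*(25 - 179)) = 4/(-9 - 16*(-154)) = 4/(-9 + 2464) = 4/2455 ≈ 0.0016293)
s - j(-19) = 4/2455 - 1*1 = 4/2455 - 1 = -2451/2455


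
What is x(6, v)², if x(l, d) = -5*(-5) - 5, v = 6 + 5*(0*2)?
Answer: 400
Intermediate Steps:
v = 6 (v = 6 + 5*0 = 6 + 0 = 6)
x(l, d) = 20 (x(l, d) = 25 - 5 = 20)
x(6, v)² = 20² = 400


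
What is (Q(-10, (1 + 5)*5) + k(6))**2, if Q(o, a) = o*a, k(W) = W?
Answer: 86436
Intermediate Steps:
Q(o, a) = a*o
(Q(-10, (1 + 5)*5) + k(6))**2 = (((1 + 5)*5)*(-10) + 6)**2 = ((6*5)*(-10) + 6)**2 = (30*(-10) + 6)**2 = (-300 + 6)**2 = (-294)**2 = 86436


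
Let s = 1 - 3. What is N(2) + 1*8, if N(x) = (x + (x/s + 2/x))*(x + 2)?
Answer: 16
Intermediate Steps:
s = -2
N(x) = (2 + x)*(x/2 + 2/x) (N(x) = (x + (x/(-2) + 2/x))*(x + 2) = (x + (x*(-1/2) + 2/x))*(2 + x) = (x + (-x/2 + 2/x))*(2 + x) = (x + (2/x - x/2))*(2 + x) = (x/2 + 2/x)*(2 + x) = (2 + x)*(x/2 + 2/x))
N(2) + 1*8 = (2 + 2 + (1/2)*2**2 + 4/2) + 1*8 = (2 + 2 + (1/2)*4 + 4*(1/2)) + 8 = (2 + 2 + 2 + 2) + 8 = 8 + 8 = 16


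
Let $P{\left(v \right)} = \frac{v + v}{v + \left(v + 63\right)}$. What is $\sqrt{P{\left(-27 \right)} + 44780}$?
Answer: $\sqrt{44774} \approx 211.6$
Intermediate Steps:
$P{\left(v \right)} = \frac{2 v}{63 + 2 v}$ ($P{\left(v \right)} = \frac{2 v}{v + \left(63 + v\right)} = \frac{2 v}{63 + 2 v}$)
$\sqrt{P{\left(-27 \right)} + 44780} = \sqrt{2 \left(-27\right) \frac{1}{63 + 2 \left(-27\right)} + 44780} = \sqrt{2 \left(-27\right) \frac{1}{63 - 54} + 44780} = \sqrt{2 \left(-27\right) \frac{1}{9} + 44780} = \sqrt{-6 + 44780} = \sqrt{44774}$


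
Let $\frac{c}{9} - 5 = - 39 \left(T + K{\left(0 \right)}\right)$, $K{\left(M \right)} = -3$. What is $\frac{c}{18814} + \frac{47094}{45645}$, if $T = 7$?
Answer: $\frac{274664987}{286255010} \approx 0.95951$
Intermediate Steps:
$c = -1359$ ($c = 45 + 9 \left(- 39 \left(7 - 3\right)\right) = 45 + 9 \left(\left(-39\right) 4\right) = 45 + 9 \left(-156\right) = 45 - 1404 = -1359$)
$\frac{c}{18814} + \frac{47094}{45645} = - \frac{1359}{18814} + \frac{47094}{45645} = \left(-1359\right) \frac{1}{18814} + 47094 \cdot \frac{1}{45645} = - \frac{1359}{18814} + \frac{15698}{15215} = \frac{274664987}{286255010}$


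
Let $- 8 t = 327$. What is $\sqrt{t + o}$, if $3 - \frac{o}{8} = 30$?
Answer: $\frac{i \sqrt{4110}}{4} \approx 16.027 i$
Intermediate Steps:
$o = -216$ ($o = 24 - 240 = -216$)
$t = - \frac{327}{8}$ ($t = \left(- \frac{1}{8}\right) 327 = - \frac{327}{8} \approx -40.875$)
$\sqrt{t + o} = \sqrt{- \frac{327}{8} - 216} = \sqrt{- \frac{2055}{8}} = \frac{i \sqrt{4110}}{4}$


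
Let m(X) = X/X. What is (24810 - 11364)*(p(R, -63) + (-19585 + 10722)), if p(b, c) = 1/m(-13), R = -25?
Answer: -119158452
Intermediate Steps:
m(X) = 1
p(b, c) = 1 (p(b, c) = 1/1 = 1)
(24810 - 11364)*(p(R, -63) + (-19585 + 10722)) = (24810 - 11364)*(1 + (-19585 + 10722)) = 13446*(1 - 8863) = 13446*(-8862) = -119158452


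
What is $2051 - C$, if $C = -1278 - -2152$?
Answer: $1177$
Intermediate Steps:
$C = 874$ ($C = -1278 + 2152 = 874$)
$2051 - C = 2051 - 874 = 1177$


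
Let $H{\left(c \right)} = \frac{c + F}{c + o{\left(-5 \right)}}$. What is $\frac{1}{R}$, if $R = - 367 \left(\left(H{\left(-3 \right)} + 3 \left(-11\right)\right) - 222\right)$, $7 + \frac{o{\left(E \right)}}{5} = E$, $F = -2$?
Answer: $\frac{63}{5894020} \approx 1.0689 \cdot 10^{-5}$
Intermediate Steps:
$o{\left(E \right)} = -35 + 5 E$
$H{\left(c \right)} = \frac{-2 + c}{-60 + c}$ ($H{\left(c \right)} = \frac{c - 2}{c + \left(-35 + 5 \left(-5\right)\right)} = \frac{-2 + c}{c - 60} = \frac{-2 + c}{-60 + c}$)
$R = \frac{5894020}{63}$ ($R = - 367 \left(\left(\frac{-2 - 3}{-60 - 3} + 3 \left(-11\right)\right) - 222\right) = - 367 \left(\left(\frac{1}{-63} \left(-5\right) - 33\right) - 222\right) = - 367 \left(\left(\left(- \frac{1}{63}\right) \left(-5\right) - 33\right) - 222\right) = - 367 \left(\left(\frac{5}{63} - 33\right) - 222\right) = - 367 \left(- \frac{2074}{63} - 222\right) = \left(-367\right) \left(- \frac{16060}{63}\right) = \frac{5894020}{63} \approx 93556.0$)
$\frac{1}{R} = \frac{1}{\frac{5894020}{63}} = \frac{63}{5894020}$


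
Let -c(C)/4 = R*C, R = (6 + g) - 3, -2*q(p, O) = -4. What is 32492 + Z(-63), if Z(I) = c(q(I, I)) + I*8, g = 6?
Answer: 31916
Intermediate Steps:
q(p, O) = 2 (q(p, O) = -½*(-4) = 2)
R = 9 (R = (6 + 6) - 3 = 12 - 3 = 9)
c(C) = -36*C
Z(I) = -72 + 8*I (Z(I) = -36*2 + I*8 = -72 + 8*I)
32492 + Z(-63) = 32492 + (-72 + 8*(-63)) = 32492 + (-72 - 504) = 32492 - 576 = 31916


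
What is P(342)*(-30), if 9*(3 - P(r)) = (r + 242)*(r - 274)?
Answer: 396850/3 ≈ 1.3228e+5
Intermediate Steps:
P(r) = 3 - (-274 + r)*(242 + r)/9 (P(r) = 3 - (r + 242)*(r - 274)/9 = 3 - (242 + r)*(-274 + r)/9 = 3 - (-274 + r)*(242 + r)/9)
P(342)*(-30) = (66335/9 - ⅑*342² + (32/9)*342)*(-30) = (66335/9 - ⅑*116964 + 1216)*(-30) = (66335/9 - 12996 + 1216)*(-30) = -39685/9*(-30) = 396850/3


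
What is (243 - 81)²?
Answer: 26244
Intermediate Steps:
(243 - 81)² = 162² = 26244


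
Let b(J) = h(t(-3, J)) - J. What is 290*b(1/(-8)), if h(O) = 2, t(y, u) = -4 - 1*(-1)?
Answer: 2465/4 ≈ 616.25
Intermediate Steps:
t(y, u) = -3 (t(y, u) = -4 + 1 = -3)
b(J) = 2 - J
290*b(1/(-8)) = 290*(2 - 1/(-8)) = 290*(2 - 1*(-⅛)) = 290*(2 + ⅛) = 290*(17/8) = 2465/4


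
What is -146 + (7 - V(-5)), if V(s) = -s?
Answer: -144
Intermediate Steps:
-146 + (7 - V(-5)) = -146 + (7 - (-1)*(-5)) = -146 + (7 - 1*5) = -146 + (7 - 5) = -146 + 2 = -144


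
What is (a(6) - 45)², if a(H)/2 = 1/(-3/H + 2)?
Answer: 17161/9 ≈ 1906.8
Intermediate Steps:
a(H) = 2/(2 - 3/H) (a(H) = 2/(-3/H + 2) = 2/(2 - 3/H))
(a(6) - 45)² = (2*6/(-3 + 2*6) - 45)² = (2*6/(-3 + 12) - 45)² = (2*6/9 - 45)² = (2*6*(⅑) - 45)² = (4/3 - 45)² = (-131/3)² = 17161/9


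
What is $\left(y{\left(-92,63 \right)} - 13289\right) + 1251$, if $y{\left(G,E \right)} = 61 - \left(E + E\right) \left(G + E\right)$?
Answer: $-8323$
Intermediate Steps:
$y{\left(G,E \right)} = 61 - 2 E \left(E + G\right)$
$\left(y{\left(-92,63 \right)} - 13289\right) + 1251 = \left(\left(61 - 2 \cdot 63^{2} - 126 \left(-92\right)\right) - 13289\right) + 1251 = \left(\left(61 - 7938 + 11592\right) - 13289\right) + 1251 = \left(3715 - 13289\right) + 1251 = -9574 + 1251 = -8323$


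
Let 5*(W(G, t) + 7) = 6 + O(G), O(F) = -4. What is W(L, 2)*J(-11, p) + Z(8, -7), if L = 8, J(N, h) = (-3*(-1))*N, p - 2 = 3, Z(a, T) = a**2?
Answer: 1409/5 ≈ 281.80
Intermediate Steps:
p = 5 (p = 2 + 3 = 5)
J(N, h) = 3*N
W(G, t) = -33/5 (W(G, t) = -7 + (6 - 4)/5 = -7 + (1/5)*2 = -7 + 2/5 = -33/5)
W(L, 2)*J(-11, p) + Z(8, -7) = -99*(-11)/5 + 8**2 = -33/5*(-33) + 64 = 1089/5 + 64 = 1409/5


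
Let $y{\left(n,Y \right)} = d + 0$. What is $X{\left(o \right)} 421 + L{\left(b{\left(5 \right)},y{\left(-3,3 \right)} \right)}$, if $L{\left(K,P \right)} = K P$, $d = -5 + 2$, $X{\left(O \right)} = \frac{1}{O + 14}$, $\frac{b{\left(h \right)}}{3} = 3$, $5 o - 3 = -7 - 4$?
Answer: $\frac{431}{62} \approx 6.9516$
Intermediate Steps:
$o = - \frac{8}{5}$ ($o = \frac{3}{5} + \frac{-7 - 4}{5} = \frac{3}{5} + \frac{1}{5} \left(-11\right) = \frac{3}{5} - \frac{11}{5} = - \frac{8}{5} \approx -1.6$)
$b{\left(h \right)} = 9$ ($b{\left(h \right)} = 3 \cdot 3 = 9$)
$X{\left(O \right)} = \frac{1}{14 + O}$
$d = -3$
$y{\left(n,Y \right)} = -3$ ($y{\left(n,Y \right)} = -3 + 0 = -3$)
$X{\left(o \right)} 421 + L{\left(b{\left(5 \right)},y{\left(-3,3 \right)} \right)} = \frac{1}{14 - \frac{8}{5}} \cdot 421 + 9 \left(-3\right) = \frac{1}{\frac{62}{5}} \cdot 421 - 27 = \frac{5}{62} \cdot 421 - 27 = \frac{2105}{62} - 27 = \frac{431}{62}$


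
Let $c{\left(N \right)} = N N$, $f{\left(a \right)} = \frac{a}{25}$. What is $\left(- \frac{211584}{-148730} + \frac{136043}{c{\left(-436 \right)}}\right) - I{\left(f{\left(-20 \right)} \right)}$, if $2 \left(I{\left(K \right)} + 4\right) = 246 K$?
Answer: $\frac{1477803951423}{14136489040} \approx 104.54$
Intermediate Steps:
$f{\left(a \right)} = \frac{a}{25}$ ($f{\left(a \right)} = a \frac{1}{25} = \frac{a}{25}$)
$c{\left(N \right)} = N^{2}$
$I{\left(K \right)} = -4 + 123 K$ ($I{\left(K \right)} = -4 + \frac{246 K}{2} = -4 + 123 K$)
$\left(- \frac{211584}{-148730} + \frac{136043}{c{\left(-436 \right)}}\right) - I{\left(f{\left(-20 \right)} \right)} = \left(- \frac{211584}{-148730} + \frac{136043}{\left(-436\right)^{2}}\right) - \left(-4 + 123 \cdot \frac{1}{25} \left(-20\right)\right) = \left(\left(-211584\right) \left(- \frac{1}{148730}\right) + \frac{136043}{190096}\right) - \left(-4 + 123 \left(- \frac{4}{5}\right)\right) = \left(\frac{105792}{74365} + 136043 \cdot \frac{1}{190096}\right) - \left(-4 - \frac{492}{5}\right) = \left(\frac{105792}{74365} + \frac{136043}{190096}\right) - - \frac{512}{5} = \frac{30227473727}{14136489040} + \frac{512}{5} = \frac{1477803951423}{14136489040}$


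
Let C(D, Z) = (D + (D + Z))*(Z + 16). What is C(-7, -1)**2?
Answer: 50625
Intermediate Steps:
C(D, Z) = (16 + Z)*(Z + 2*D) (C(D, Z) = (Z + 2*D)*(16 + Z) = (16 + Z)*(Z + 2*D))
C(-7, -1)**2 = ((-1)**2 + 16*(-1) + 32*(-7) + 2*(-7)*(-1))**2 = (1 - 16 - 224 + 14)**2 = (-225)**2 = 50625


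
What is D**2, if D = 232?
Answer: 53824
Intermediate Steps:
D**2 = 232**2 = 53824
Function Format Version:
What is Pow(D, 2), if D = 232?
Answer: 53824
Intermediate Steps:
Pow(D, 2) = Pow(232, 2) = 53824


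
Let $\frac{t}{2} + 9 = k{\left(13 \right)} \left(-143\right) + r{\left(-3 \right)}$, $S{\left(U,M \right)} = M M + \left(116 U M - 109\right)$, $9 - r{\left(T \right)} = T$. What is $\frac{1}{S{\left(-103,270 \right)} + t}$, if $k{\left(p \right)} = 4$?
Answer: $- \frac{1}{3154307} \approx -3.1703 \cdot 10^{-7}$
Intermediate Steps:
$r{\left(T \right)} = 9 - T$
$S{\left(U,M \right)} = -109 + M^{2} + 116 M U$ ($S{\left(U,M \right)} = M^{2} + \left(116 M U - 109\right) = M^{2} + \left(-109 + 116 M U\right) = -109 + M^{2} + 116 M U$)
$t = -1138$ ($t = -18 + 2 \left(4 \left(-143\right) + \left(9 - -3\right)\right) = -18 + 2 \left(-572 + \left(9 + 3\right)\right) = -18 + 2 \left(-572 + 12\right) = -18 + 2 \left(-560\right) = -18 - 1120 = -1138$)
$\frac{1}{S{\left(-103,270 \right)} + t} = \frac{1}{\left(-109 + 270^{2} + 116 \cdot 270 \left(-103\right)\right) - 1138} = \frac{1}{\left(-109 + 72900 - 3225960\right) - 1138} = \frac{1}{-3153169 - 1138} = \frac{1}{-3154307} = - \frac{1}{3154307}$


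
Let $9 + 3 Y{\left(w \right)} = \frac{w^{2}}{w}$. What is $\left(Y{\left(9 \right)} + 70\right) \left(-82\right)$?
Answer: $-5740$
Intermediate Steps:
$Y{\left(w \right)} = -3 + \frac{w}{3}$ ($Y{\left(w \right)} = -3 + \frac{w^{2} \frac{1}{w}}{3} = -3 + \frac{w}{3}$)
$\left(Y{\left(9 \right)} + 70\right) \left(-82\right) = \left(\left(-3 + \frac{1}{3} \cdot 9\right) + 70\right) \left(-82\right) = \left(\left(-3 + 3\right) + 70\right) \left(-82\right) = \left(0 + 70\right) \left(-82\right) = 70 \left(-82\right) = -5740$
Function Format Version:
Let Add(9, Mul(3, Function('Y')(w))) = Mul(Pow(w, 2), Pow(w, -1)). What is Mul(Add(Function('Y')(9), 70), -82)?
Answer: -5740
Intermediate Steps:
Function('Y')(w) = Add(-3, Mul(Rational(1, 3), w)) (Function('Y')(w) = Add(-3, Mul(Rational(1, 3), Mul(Pow(w, 2), Pow(w, -1)))) = Add(-3, Mul(Rational(1, 3), w)))
Mul(Add(Function('Y')(9), 70), -82) = Mul(Add(Add(-3, Mul(Rational(1, 3), 9)), 70), -82) = Mul(Add(Add(-3, 3), 70), -82) = Mul(Add(0, 70), -82) = Mul(70, -82) = -5740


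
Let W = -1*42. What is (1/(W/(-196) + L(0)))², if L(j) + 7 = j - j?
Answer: 196/9025 ≈ 0.021717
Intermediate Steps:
W = -42
L(j) = -7 (L(j) = -7 + (j - j) = -7 + 0 = -7)
(1/(W/(-196) + L(0)))² = (1/(-42/(-196) - 7))² = (1/(-42*(-1/196) - 7))² = (1/(3/14 - 7))² = (1/(-95/14))² = (-14/95)² = 196/9025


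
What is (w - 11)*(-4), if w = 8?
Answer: 12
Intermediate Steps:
(w - 11)*(-4) = (8 - 11)*(-4) = -3*(-4) = 12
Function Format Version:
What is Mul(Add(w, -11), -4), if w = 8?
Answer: 12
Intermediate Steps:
Mul(Add(w, -11), -4) = Mul(Add(8, -11), -4) = Mul(-3, -4) = 12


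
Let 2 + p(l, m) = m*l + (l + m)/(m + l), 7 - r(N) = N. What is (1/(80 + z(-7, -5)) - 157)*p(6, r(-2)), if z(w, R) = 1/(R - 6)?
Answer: -7313576/879 ≈ -8320.3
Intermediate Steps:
r(N) = 7 - N
p(l, m) = -1 + l*m (p(l, m) = -2 + (m*l + (l + m)/(m + l)) = -2 + (l*m + (l + m)/(l + m)) = -2 + (l*m + 1) = -2 + (1 + l*m) = -1 + l*m)
z(w, R) = 1/(-6 + R)
(1/(80 + z(-7, -5)) - 157)*p(6, r(-2)) = (1/(80 + 1/(-6 - 5)) - 157)*(-1 + 6*(7 - 1*(-2))) = (1/(80 + 1/(-11)) - 157)*(-1 + 6*(7 + 2)) = (1/(80 - 1/11) - 157)*(-1 + 6*9) = (1/(879/11) - 157)*(-1 + 54) = (11/879 - 157)*53 = -137992/879*53 = -7313576/879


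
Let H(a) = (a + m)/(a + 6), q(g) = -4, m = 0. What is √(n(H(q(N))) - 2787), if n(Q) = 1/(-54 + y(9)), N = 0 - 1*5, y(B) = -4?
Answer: I*√9375526/58 ≈ 52.792*I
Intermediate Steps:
N = -5 (N = 0 - 5 = -5)
H(a) = a/(6 + a) (H(a) = (a + 0)/(a + 6) = a/(6 + a))
n(Q) = -1/58 (n(Q) = 1/(-54 - 4) = 1/(-58) = -1/58)
√(n(H(q(N))) - 2787) = √(-1/58 - 2787) = √(-161647/58) = I*√9375526/58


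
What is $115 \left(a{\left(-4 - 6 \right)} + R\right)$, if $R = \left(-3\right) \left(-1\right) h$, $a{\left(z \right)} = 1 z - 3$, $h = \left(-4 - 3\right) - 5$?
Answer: $-5635$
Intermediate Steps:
$h = -12$ ($h = -7 - 5 = -12$)
$a{\left(z \right)} = -3 + z$ ($a{\left(z \right)} = z - 3 = -3 + z$)
$R = -36$ ($R = \left(-3\right) \left(-1\right) \left(-12\right) = 3 \left(-12\right) = -36$)
$115 \left(a{\left(-4 - 6 \right)} + R\right) = 115 \left(\left(-3 - 10\right) - 36\right) = 115 \left(-13 - 36\right) = 115 \left(-49\right) = -5635$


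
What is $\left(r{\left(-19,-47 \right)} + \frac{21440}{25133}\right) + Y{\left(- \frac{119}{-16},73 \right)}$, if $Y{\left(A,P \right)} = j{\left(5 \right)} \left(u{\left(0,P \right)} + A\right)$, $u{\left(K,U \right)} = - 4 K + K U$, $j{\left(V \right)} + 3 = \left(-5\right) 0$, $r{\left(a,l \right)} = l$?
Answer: $- \frac{27529457}{402128} \approx -68.459$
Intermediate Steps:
$j{\left(V \right)} = -3$ ($j{\left(V \right)} = -3 - 0 = -3 + 0 = -3$)
$Y{\left(A,P \right)} = - 3 A$ ($Y{\left(A,P \right)} = - 3 \left(0 \left(-4 + P\right) + A\right) = - 3 \left(0 + A\right) = - 3 A$)
$\left(r{\left(-19,-47 \right)} + \frac{21440}{25133}\right) + Y{\left(- \frac{119}{-16},73 \right)} = \left(-47 + \frac{21440}{25133}\right) - 3 \left(- \frac{119}{-16}\right) = \left(-47 + 21440 \cdot \frac{1}{25133}\right) - 3 \left(\left(-119\right) \left(- \frac{1}{16}\right)\right) = \left(-47 + \frac{21440}{25133}\right) - \frac{357}{16} = - \frac{1159811}{25133} - \frac{357}{16} = - \frac{27529457}{402128}$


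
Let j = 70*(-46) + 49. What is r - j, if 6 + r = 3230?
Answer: 6395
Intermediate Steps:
r = 3224 (r = -6 + 3230 = 3224)
j = -3171 (j = -3220 + 49 = -3171)
r - j = 3224 - 1*(-3171) = 3224 + 3171 = 6395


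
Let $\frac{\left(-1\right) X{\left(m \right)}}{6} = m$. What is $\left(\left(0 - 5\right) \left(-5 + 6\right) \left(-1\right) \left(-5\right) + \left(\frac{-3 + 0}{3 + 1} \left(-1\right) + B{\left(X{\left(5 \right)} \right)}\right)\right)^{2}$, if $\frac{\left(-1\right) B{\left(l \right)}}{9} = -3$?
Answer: $\frac{121}{16} \approx 7.5625$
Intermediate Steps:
$X{\left(m \right)} = - 6 m$
$B{\left(l \right)} = 27$ ($B{\left(l \right)} = \left(-9\right) \left(-3\right) = 27$)
$\left(\left(0 - 5\right) \left(-5 + 6\right) \left(-1\right) \left(-5\right) + \left(\frac{-3 + 0}{3 + 1} \left(-1\right) + B{\left(X{\left(5 \right)} \right)}\right)\right)^{2} = \left(\left(0 - 5\right) \left(-5 + 6\right) \left(-1\right) \left(-5\right) + \left(\frac{-3 + 0}{3 + 1} \left(-1\right) + 27\right)\right)^{2} = \left(\left(-5\right) 1 \left(-1\right) \left(-5\right) + \left(- \frac{3}{4} \left(-1\right) + 27\right)\right)^{2} = \left(\left(-5\right) \left(-1\right) \left(-5\right) + \left(\left(-3\right) \frac{1}{4} \left(-1\right) + 27\right)\right)^{2} = \left(5 \left(-5\right) + \left(\left(- \frac{3}{4}\right) \left(-1\right) + 27\right)\right)^{2} = \left(-25 + \left(\frac{3}{4} + 27\right)\right)^{2} = \left(-25 + \frac{111}{4}\right)^{2} = \left(\frac{11}{4}\right)^{2} = \frac{121}{16}$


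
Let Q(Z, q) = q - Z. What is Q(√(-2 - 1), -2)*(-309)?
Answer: 618 + 309*I*√3 ≈ 618.0 + 535.2*I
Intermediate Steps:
Q(√(-2 - 1), -2)*(-309) = (-2 - √(-2 - 1))*(-309) = (-2 - √(-3))*(-309) = (-2 - I*√3)*(-309) = 618 + 309*I*√3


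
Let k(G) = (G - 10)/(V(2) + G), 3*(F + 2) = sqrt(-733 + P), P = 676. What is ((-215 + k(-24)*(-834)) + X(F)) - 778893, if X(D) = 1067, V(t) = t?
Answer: -8572629/11 ≈ -7.7933e+5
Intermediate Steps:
F = -2 + I*sqrt(57)/3 (F = -2 + sqrt(-733 + 676)/3 = -2 + sqrt(-57)/3 = -2 + (I*sqrt(57))/3 = -2 + I*sqrt(57)/3 ≈ -2.0 + 2.5166*I)
k(G) = (-10 + G)/(2 + G) (k(G) = (G - 10)/(2 + G) = (-10 + G)/(2 + G))
((-215 + k(-24)*(-834)) + X(F)) - 778893 = ((-215 + ((-10 - 24)/(2 - 24))*(-834)) + 1067) - 778893 = ((-215 + (-34/(-22))*(-834)) + 1067) - 778893 = ((-215 - 1/22*(-34)*(-834)) + 1067) - 778893 = ((-215 + (17/11)*(-834)) + 1067) - 778893 = ((-215 - 14178/11) + 1067) - 778893 = (-16543/11 + 1067) - 778893 = -4806/11 - 778893 = -8572629/11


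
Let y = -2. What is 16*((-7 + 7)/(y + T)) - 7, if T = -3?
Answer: -7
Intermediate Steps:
16*((-7 + 7)/(y + T)) - 7 = 16*((-7 + 7)/(-2 - 3)) - 7 = 16*(0/(-5)) - 7 = 16*(0*(-1/5)) - 7 = 16*0 - 7 = 0 - 7 = -7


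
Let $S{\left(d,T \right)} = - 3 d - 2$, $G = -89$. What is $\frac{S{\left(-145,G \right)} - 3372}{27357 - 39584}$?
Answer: $\frac{2939}{12227} \approx 0.24037$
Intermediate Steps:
$S{\left(d,T \right)} = -2 - 3 d$
$\frac{S{\left(-145,G \right)} - 3372}{27357 - 39584} = \frac{\left(-2 - -435\right) - 3372}{27357 - 39584} = \frac{\left(-2 + 435\right) - 3372}{-12227} = \left(433 - 3372\right) \left(- \frac{1}{12227}\right) = \left(-2939\right) \left(- \frac{1}{12227}\right) = \frac{2939}{12227}$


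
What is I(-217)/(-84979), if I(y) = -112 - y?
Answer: -105/84979 ≈ -0.0012356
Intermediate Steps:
I(-217)/(-84979) = (-112 - 1*(-217))/(-84979) = (-112 + 217)*(-1/84979) = 105*(-1/84979) = -105/84979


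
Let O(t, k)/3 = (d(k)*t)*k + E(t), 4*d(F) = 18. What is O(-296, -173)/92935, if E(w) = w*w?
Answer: 954156/92935 ≈ 10.267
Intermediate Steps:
d(F) = 9/2 (d(F) = (¼)*18 = 9/2)
E(w) = w²
O(t, k) = 3*t² + 27*k*t/2 (O(t, k) = 3*((9*t/2)*k + t²) = 3*(9*k*t/2 + t²) = 3*(t² + 9*k*t/2) = 3*t² + 27*k*t/2)
O(-296, -173)/92935 = ((3/2)*(-296)*(2*(-296) + 9*(-173)))/92935 = ((3/2)*(-296)*(-592 - 1557))*(1/92935) = ((3/2)*(-296)*(-2149))*(1/92935) = 954156*(1/92935) = 954156/92935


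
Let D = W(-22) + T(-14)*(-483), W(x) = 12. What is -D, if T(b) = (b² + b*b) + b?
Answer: 182562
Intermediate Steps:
T(b) = b + 2*b² (T(b) = (b² + b²) + b = 2*b² + b = b + 2*b²)
D = -182562 (D = 12 - 14*(1 + 2*(-14))*(-483) = 12 - 14*(1 - 28)*(-483) = 12 - 14*(-27)*(-483) = 12 + 378*(-483) = 12 - 182574 = -182562)
-D = -1*(-182562) = 182562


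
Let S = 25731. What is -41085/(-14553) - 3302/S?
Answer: 3397657/1260819 ≈ 2.6948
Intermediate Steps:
-41085/(-14553) - 3302/S = -41085/(-14553) - 3302/25731 = -41085*(-1/14553) - 3302*1/25731 = 415/147 - 3302/25731 = 3397657/1260819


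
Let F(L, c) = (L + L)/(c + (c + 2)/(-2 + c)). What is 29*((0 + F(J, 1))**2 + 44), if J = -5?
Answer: 2001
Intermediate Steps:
F(L, c) = 2*L/(c + (2 + c)/(-2 + c)) (F(L, c) = (2*L)/(c + (2 + c)/(-2 + c)) = 2*L/(c + (2 + c)/(-2 + c)))
29*((0 + F(J, 1))**2 + 44) = 29*((0 + 2*(-5)*(-2 + 1)/(2 + 1**2 - 1*1))**2 + 44) = 29*((0 + 2*(-5)*(-1)/(2 + 1 - 1))**2 + 44) = 29*((0 + 2*(-5)*(-1)/2)**2 + 44) = 29*((0 + 2*(-5)*(1/2)*(-1))**2 + 44) = 29*((0 + 5)**2 + 44) = 29*(5**2 + 44) = 29*(25 + 44) = 29*69 = 2001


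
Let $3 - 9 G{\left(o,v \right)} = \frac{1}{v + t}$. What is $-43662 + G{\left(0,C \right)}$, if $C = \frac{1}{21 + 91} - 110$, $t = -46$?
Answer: $- \frac{6865316693}{157239} \approx -43662.0$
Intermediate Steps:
$C = - \frac{12319}{112}$ ($C = \frac{1}{112} - 110 = - \frac{12319}{112} \approx -109.99$)
$G{\left(o,v \right)} = \frac{1}{3} - \frac{1}{9 \left(-46 + v\right)}$ ($G{\left(o,v \right)} = \frac{1}{3} - \frac{1}{9 \left(v - 46\right)} = \frac{1}{3} - \frac{1}{9 \left(-46 + v\right)}$)
$-43662 + G{\left(0,C \right)} = -43662 + \frac{-139 + 3 \left(- \frac{12319}{112}\right)}{9 \left(-46 - \frac{12319}{112}\right)} = -43662 + \frac{-139 - \frac{36957}{112}}{9 \left(- \frac{17471}{112}\right)} = -43662 + \frac{1}{9} \left(- \frac{112}{17471}\right) \left(- \frac{52525}{112}\right) = -43662 + \frac{52525}{157239} = - \frac{6865316693}{157239}$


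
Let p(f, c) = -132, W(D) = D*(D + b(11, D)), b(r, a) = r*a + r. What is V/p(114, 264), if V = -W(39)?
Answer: 6227/44 ≈ 141.52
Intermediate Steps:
b(r, a) = r + a*r (b(r, a) = a*r + r = r + a*r)
W(D) = D*(11 + 12*D) (W(D) = D*(D + 11*(1 + D)) = D*(D + (11 + 11*D)) = D*(11 + 12*D))
V = -18681 (V = -39*(11 + 12*39) = -39*(11 + 468) = -39*479 = -1*18681 = -18681)
V/p(114, 264) = -18681/(-132) = -18681*(-1/132) = 6227/44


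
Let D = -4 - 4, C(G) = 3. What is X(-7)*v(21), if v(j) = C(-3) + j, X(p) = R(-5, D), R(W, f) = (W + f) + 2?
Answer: -264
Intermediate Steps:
D = -8
R(W, f) = 2 + W + f
X(p) = -11 (X(p) = 2 - 5 - 8 = -11)
v(j) = 3 + j
X(-7)*v(21) = -11*(3 + 21) = -11*24 = -264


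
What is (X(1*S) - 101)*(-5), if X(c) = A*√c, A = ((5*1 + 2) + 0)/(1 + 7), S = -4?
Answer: 505 - 35*I/4 ≈ 505.0 - 8.75*I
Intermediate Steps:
A = 7/8 (A = ((5 + 2) + 0)/8 = (7 + 0)*(⅛) = 7*(⅛) = 7/8 ≈ 0.87500)
X(c) = 7*√c/8
(X(1*S) - 101)*(-5) = (7*√(1*(-4))/8 - 101)*(-5) = (7*√(-4)/8 - 101)*(-5) = (7*(2*I)/8 - 101)*(-5) = (7*I/4 - 101)*(-5) = (-101 + 7*I/4)*(-5) = 505 - 35*I/4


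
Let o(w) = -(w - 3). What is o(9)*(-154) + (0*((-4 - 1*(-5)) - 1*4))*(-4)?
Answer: 924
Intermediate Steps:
o(w) = 3 - w (o(w) = -(-3 + w) = 3 - w)
o(9)*(-154) + (0*((-4 - 1*(-5)) - 1*4))*(-4) = (3 - 1*9)*(-154) + (0*((-4 - 1*(-5)) - 1*4))*(-4) = (3 - 9)*(-154) + (0*((-4 + 5) - 4))*(-4) = -6*(-154) + (0*(1 - 4))*(-4) = 924 + (0*(-3))*(-4) = 924 + 0*(-4) = 924 + 0 = 924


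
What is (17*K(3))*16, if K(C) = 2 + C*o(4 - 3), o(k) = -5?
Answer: -3536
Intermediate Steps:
K(C) = 2 - 5*C (K(C) = 2 + C*(-5) = 2 - 5*C)
(17*K(3))*16 = (17*(2 - 5*3))*16 = (17*(2 - 15))*16 = (17*(-13))*16 = -221*16 = -3536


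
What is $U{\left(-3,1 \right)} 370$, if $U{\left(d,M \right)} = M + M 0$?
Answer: $370$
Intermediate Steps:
$U{\left(d,M \right)} = M$ ($U{\left(d,M \right)} = M + 0 = M$)
$U{\left(-3,1 \right)} 370 = 1 \cdot 370 = 370$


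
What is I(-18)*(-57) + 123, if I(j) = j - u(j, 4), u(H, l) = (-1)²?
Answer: 1206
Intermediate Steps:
u(H, l) = 1
I(j) = -1 + j (I(j) = j - 1*1 = j - 1 = -1 + j)
I(-18)*(-57) + 123 = (-1 - 18)*(-57) + 123 = -19*(-57) + 123 = 1083 + 123 = 1206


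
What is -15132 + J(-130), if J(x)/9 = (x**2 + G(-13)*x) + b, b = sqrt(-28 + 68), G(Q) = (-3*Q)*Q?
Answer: 730158 + 18*sqrt(10) ≈ 7.3022e+5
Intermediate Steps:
G(Q) = -3*Q**2
b = 2*sqrt(10) (b = sqrt(40) = 2*sqrt(10) ≈ 6.3246)
J(x) = -4563*x + 9*x**2 + 18*sqrt(10) (J(x) = 9*((x**2 + (-3*(-13)**2)*x) + 2*sqrt(10)) = 9*((x**2 + (-3*169)*x) + 2*sqrt(10)) = 9*((x**2 - 507*x) + 2*sqrt(10)) = 9*(x**2 - 507*x + 2*sqrt(10)) = -4563*x + 9*x**2 + 18*sqrt(10))
-15132 + J(-130) = -15132 + (-4563*(-130) + 9*(-130)**2 + 18*sqrt(10)) = -15132 + (593190 + 9*16900 + 18*sqrt(10)) = -15132 + (593190 + 152100 + 18*sqrt(10)) = -15132 + (745290 + 18*sqrt(10)) = 730158 + 18*sqrt(10)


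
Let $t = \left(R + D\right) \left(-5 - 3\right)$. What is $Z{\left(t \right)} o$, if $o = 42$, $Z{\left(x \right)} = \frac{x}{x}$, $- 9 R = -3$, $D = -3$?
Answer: $42$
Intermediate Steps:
$R = \frac{1}{3}$ ($R = \left(- \frac{1}{9}\right) \left(-3\right) = \frac{1}{3} \approx 0.33333$)
$t = \frac{64}{3}$ ($t = \left(\frac{1}{3} - 3\right) \left(-5 - 3\right) = \left(- \frac{8}{3}\right) \left(-8\right) = \frac{64}{3} \approx 21.333$)
$Z{\left(x \right)} = 1$
$Z{\left(t \right)} o = 1 \cdot 42 = 42$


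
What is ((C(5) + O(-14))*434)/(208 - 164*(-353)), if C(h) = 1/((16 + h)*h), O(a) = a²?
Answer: 638011/435750 ≈ 1.4642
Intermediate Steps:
C(h) = 1/(h*(16 + h))
((C(5) + O(-14))*434)/(208 - 164*(-353)) = ((1/(5*(16 + 5)) + (-14)²)*434)/(208 - 164*(-353)) = (((⅕)/21 + 196)*434)/(208 + 57892) = (((⅕)*(1/21) + 196)*434)/58100 = ((1/105 + 196)*434)*(1/58100) = ((20581/105)*434)*(1/58100) = (1276022/15)*(1/58100) = 638011/435750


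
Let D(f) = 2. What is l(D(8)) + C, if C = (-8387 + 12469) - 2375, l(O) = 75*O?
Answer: 1857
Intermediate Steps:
C = 1707 (C = 4082 - 2375 = 1707)
l(D(8)) + C = 75*2 + 1707 = 150 + 1707 = 1857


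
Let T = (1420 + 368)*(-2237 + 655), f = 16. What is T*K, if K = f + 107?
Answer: -347919768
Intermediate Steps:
T = -2828616 (T = 1788*(-1582) = -2828616)
K = 123 (K = 16 + 107 = 123)
T*K = -2828616*123 = -347919768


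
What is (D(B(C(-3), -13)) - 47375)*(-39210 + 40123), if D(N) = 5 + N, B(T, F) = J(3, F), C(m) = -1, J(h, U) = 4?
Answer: -43245158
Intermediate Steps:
B(T, F) = 4
(D(B(C(-3), -13)) - 47375)*(-39210 + 40123) = ((5 + 4) - 47375)*(-39210 + 40123) = (9 - 47375)*913 = -47366*913 = -43245158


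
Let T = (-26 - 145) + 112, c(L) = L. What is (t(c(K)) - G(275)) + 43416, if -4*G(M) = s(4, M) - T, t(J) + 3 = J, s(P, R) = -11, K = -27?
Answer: 43398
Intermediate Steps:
t(J) = -3 + J
T = -59 (T = -171 + 112 = -59)
G(M) = -12 (G(M) = -(-11 - 1*(-59))/4 = -(-11 + 59)/4 = -¼*48 = -12)
(t(c(K)) - G(275)) + 43416 = ((-3 - 27) - 1*(-12)) + 43416 = (-30 + 12) + 43416 = -18 + 43416 = 43398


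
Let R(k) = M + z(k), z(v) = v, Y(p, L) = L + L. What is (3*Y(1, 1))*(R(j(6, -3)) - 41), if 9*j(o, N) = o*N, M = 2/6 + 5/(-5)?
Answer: -262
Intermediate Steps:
Y(p, L) = 2*L
M = -⅔ (M = 2*(⅙) + 5*(-⅕) = ⅓ - 1 = -⅔ ≈ -0.66667)
j(o, N) = N*o/9 (j(o, N) = (o*N)/9 = (N*o)/9 = N*o/9)
R(k) = -⅔ + k
(3*Y(1, 1))*(R(j(6, -3)) - 41) = (3*(2*1))*((-⅔ + (⅑)*(-3)*6) - 41) = (3*2)*((-⅔ - 2) - 41) = 6*(-8/3 - 41) = 6*(-131/3) = -262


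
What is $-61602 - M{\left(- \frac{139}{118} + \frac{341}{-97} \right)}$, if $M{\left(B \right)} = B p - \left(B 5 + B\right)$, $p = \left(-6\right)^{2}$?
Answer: $- \frac{351742431}{5723} \approx -61461.0$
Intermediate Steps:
$p = 36$
$M{\left(B \right)} = 30 B$ ($M{\left(B \right)} = B 36 - \left(B 5 + B\right) = 36 B - \left(5 B + B\right) = 36 B - 6 B = 30 B$)
$-61602 - M{\left(- \frac{139}{118} + \frac{341}{-97} \right)} = -61602 - 30 \left(- \frac{139}{118} + \frac{341}{-97}\right) = -61602 - 30 \left(\left(-139\right) \frac{1}{118} + 341 \left(- \frac{1}{97}\right)\right) = -61602 - 30 \left(- \frac{139}{118} - \frac{341}{97}\right) = -61602 - 30 \left(- \frac{53721}{11446}\right) = -61602 - - \frac{805815}{5723} = -61602 + \frac{805815}{5723} = - \frac{351742431}{5723}$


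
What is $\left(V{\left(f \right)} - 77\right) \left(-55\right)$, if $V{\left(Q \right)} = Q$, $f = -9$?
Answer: $4730$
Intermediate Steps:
$\left(V{\left(f \right)} - 77\right) \left(-55\right) = \left(-9 - 77\right) \left(-55\right) = \left(-86\right) \left(-55\right) = 4730$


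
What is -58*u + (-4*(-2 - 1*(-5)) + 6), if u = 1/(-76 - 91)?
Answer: -944/167 ≈ -5.6527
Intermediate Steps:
u = -1/167 (u = 1/(-167) = -1/167 ≈ -0.0059880)
-58*u + (-4*(-2 - 1*(-5)) + 6) = -58*(-1/167) + (-4*(-2 - 1*(-5)) + 6) = 58/167 + (-4*(-2 + 5) + 6) = 58/167 + (-4*3 + 6) = 58/167 + (-12 + 6) = 58/167 - 6 = -944/167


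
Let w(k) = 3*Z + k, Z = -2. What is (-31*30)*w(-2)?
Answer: 7440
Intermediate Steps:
w(k) = -6 + k (w(k) = 3*(-2) + k = -6 + k)
(-31*30)*w(-2) = (-31*30)*(-6 - 2) = -930*(-8) = 7440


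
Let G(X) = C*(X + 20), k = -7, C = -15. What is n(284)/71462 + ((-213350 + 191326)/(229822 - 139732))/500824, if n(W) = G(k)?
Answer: -274994516884/100759709735685 ≈ -0.0027292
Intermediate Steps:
G(X) = -300 - 15*X (G(X) = -15*(X + 20) = -15*(20 + X) = -300 - 15*X)
n(W) = -195 (n(W) = -300 - 15*(-7) = -300 + 105 = -195)
n(284)/71462 + ((-213350 + 191326)/(229822 - 139732))/500824 = -195/71462 + ((-213350 + 191326)/(229822 - 139732))/500824 = -195*1/71462 - 22024/90090*(1/500824) = -195/71462 - 22024*1/90090*(1/500824) = -195/71462 - 11012/45045*1/500824 = -195/71462 - 2753/5639904270 = -274994516884/100759709735685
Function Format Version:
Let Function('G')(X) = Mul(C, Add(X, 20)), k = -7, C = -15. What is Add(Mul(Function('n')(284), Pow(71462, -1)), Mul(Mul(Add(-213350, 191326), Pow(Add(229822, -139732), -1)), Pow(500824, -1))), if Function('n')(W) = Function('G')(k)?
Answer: Rational(-274994516884, 100759709735685) ≈ -0.0027292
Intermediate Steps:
Function('G')(X) = Add(-300, Mul(-15, X)) (Function('G')(X) = Mul(-15, Add(X, 20)) = Mul(-15, Add(20, X)) = Add(-300, Mul(-15, X)))
Function('n')(W) = -195 (Function('n')(W) = Add(-300, Mul(-15, -7)) = Add(-300, 105) = -195)
Add(Mul(Function('n')(284), Pow(71462, -1)), Mul(Mul(Add(-213350, 191326), Pow(Add(229822, -139732), -1)), Pow(500824, -1))) = Add(Mul(-195, Pow(71462, -1)), Mul(Mul(Add(-213350, 191326), Pow(Add(229822, -139732), -1)), Pow(500824, -1))) = Add(Mul(-195, Rational(1, 71462)), Mul(Mul(-22024, Pow(90090, -1)), Rational(1, 500824))) = Add(Rational(-195, 71462), Mul(Mul(-22024, Rational(1, 90090)), Rational(1, 500824))) = Add(Rational(-195, 71462), Mul(Rational(-11012, 45045), Rational(1, 500824))) = Add(Rational(-195, 71462), Rational(-2753, 5639904270)) = Rational(-274994516884, 100759709735685)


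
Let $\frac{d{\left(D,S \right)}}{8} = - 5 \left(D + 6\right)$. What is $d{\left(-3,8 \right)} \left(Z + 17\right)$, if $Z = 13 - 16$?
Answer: $-1680$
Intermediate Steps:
$d{\left(D,S \right)} = -240 - 40 D$ ($d{\left(D,S \right)} = 8 \left(- 5 \left(D + 6\right)\right) = 8 \left(- 5 \left(6 + D\right)\right) = 8 \left(-30 - 5 D\right) = -240 - 40 D$)
$Z = -3$
$d{\left(-3,8 \right)} \left(Z + 17\right) = \left(-240 - -120\right) \left(-3 + 17\right) = \left(-240 + 120\right) 14 = \left(-120\right) 14 = -1680$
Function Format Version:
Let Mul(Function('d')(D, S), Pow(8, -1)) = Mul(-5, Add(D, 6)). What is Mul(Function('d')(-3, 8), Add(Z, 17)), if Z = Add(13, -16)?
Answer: -1680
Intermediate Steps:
Function('d')(D, S) = Add(-240, Mul(-40, D)) (Function('d')(D, S) = Mul(8, Mul(-5, Add(D, 6))) = Mul(8, Mul(-5, Add(6, D))) = Mul(8, Add(-30, Mul(-5, D))) = Add(-240, Mul(-40, D)))
Z = -3
Mul(Function('d')(-3, 8), Add(Z, 17)) = Mul(Add(-240, Mul(-40, -3)), Add(-3, 17)) = Mul(Add(-240, 120), 14) = Mul(-120, 14) = -1680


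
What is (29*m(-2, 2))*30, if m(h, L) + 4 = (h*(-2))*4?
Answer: 10440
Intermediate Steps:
m(h, L) = -4 - 8*h (m(h, L) = -4 + (h*(-2))*4 = -4 - 2*h*4 = -4 - 8*h)
(29*m(-2, 2))*30 = (29*(-4 - 8*(-2)))*30 = (29*(-4 + 16))*30 = (29*12)*30 = 348*30 = 10440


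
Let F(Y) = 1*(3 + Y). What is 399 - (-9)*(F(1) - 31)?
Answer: 156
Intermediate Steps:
F(Y) = 3 + Y
399 - (-9)*(F(1) - 31) = 399 - (-9)*((3 + 1) - 31) = 399 - (-9)*(4 - 31) = 399 - (-9)*(-27) = 399 - 1*243 = 399 - 243 = 156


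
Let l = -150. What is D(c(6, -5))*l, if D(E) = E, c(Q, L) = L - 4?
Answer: 1350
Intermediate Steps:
c(Q, L) = -4 + L
D(c(6, -5))*l = (-4 - 5)*(-150) = -9*(-150) = 1350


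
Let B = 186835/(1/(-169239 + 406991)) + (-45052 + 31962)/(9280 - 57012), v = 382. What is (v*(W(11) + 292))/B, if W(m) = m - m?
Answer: 2662109104/1060137145167265 ≈ 2.5111e-6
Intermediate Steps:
W(m) = 0
B = 1060137145167265/23866 (B = 186835/(1/237752) - 13090/(-47732) = 186835/(1/237752) - 13090*(-1/47732) = 186835*237752 + 6545/23866 = 44420394920 + 6545/23866 = 1060137145167265/23866 ≈ 4.4420e+10)
(v*(W(11) + 292))/B = (382*(0 + 292))/(1060137145167265/23866) = (382*292)*(23866/1060137145167265) = 111544*(23866/1060137145167265) = 2662109104/1060137145167265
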